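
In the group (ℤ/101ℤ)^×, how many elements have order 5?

φ(101) = 101 − 1 = 100 = 2^2 · 5^2.
In a cyclic group of order 100, there are φ(d) elements of order d for each divisor d of 100, and zero for non-divisors.
5 | 100, and φ(5) = 5 − 1 = 4.

4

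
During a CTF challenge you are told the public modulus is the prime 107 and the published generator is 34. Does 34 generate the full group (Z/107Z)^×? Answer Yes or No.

φ(107) = 107 − 1 = 106 = 2 · 53.
Test 34^(106/q) mod 107 for each prime factor q of 106:
34^53 ≡ 1 (mod 107)  [q = 2: ≡ 1 ✗]
34^2 ≡ 86 (mod 107)  [q = 53: ≢ 1 ✓]
34^53 ≡ 1 shows ord(34) | 53, strictly less than φ(107); not a primitive root.

No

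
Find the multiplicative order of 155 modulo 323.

72

ord(155) | φ(323) = φ(17·19) = (17−1)·(19−1) = 16·18 = 288 = 2^5 · 3^2.
Divisors of 288: 1, 2, 3, 4, 6, 8, 9, 12, 16, 18, 24, 32, 36, 48, 72, 96, 144, 288.
Check 155^d mod 323 for each divisor in increasing order:
155^1 ≡ 155 (mod 323)
155^2 ≡ 123 (mod 323)
155^3 ≡ 8 (mod 323)
155^4 ≡ 271 (mod 323)
155^6 ≡ 64 (mod 323)
155^8 ≡ 120 (mod 323)
155^9 ≡ 189 (mod 323)
155^12 ≡ 220 (mod 323)
155^16 ≡ 188 (mod 323)
155^18 ≡ 191 (mod 323)
155^24 ≡ 273 (mod 323)
155^32 ≡ 137 (mod 323)
155^36 ≡ 305 (mod 323)
155^48 ≡ 239 (mod 323)
155^72 ≡ 1 (mod 323) ✓
The smallest such exponent is 72, so the order of 155 is 72.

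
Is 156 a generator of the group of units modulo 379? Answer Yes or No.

φ(379) = 379 − 1 = 378 = 2 · 3^3 · 7.
An element g generates (Z/379Z)^× iff g^(378/q) ≢ 1 (mod 379) for each prime q ∈ {2, 3, 7}.
156^189 ≡ 1 (mod 379)  [q = 2: ≡ 1 ✗]
156^126 ≡ 51 (mod 379)  [q = 3: ≢ 1 ✓]
156^54 ≡ 195 (mod 379)  [q = 7: ≢ 1 ✓]
156^189 ≡ 1 shows ord(156) | 189, strictly less than φ(379); not a primitive root.

No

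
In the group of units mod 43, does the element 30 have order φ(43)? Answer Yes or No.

φ(43) = 43 − 1 = 42 = 2 · 3 · 7.
Test 30^(42/q) mod 43 for each prime factor q of 42:
30^21 ≡ 42 (mod 43)  [q = 2: ≢ 1 ✓]
30^14 ≡ 6 (mod 43)  [q = 3: ≢ 1 ✓]
30^6 ≡ 16 (mod 43)  [q = 7: ≢ 1 ✓]
Every test exponent gives a nontrivial residue, hence 30 generates the full group.

Yes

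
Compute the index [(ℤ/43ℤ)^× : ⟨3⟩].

By Lagrange's theorem, ord_43(3) divides φ(43) = 43 − 1 = 42 = 2 · 3 · 7.
Divisors of 42: 1, 2, 3, 6, 7, 14, 21, 42.
Check 3^d mod 43 for each divisor in increasing order:
3^1 ≡ 3 (mod 43)
3^2 ≡ 9 (mod 43)
3^3 ≡ 27 (mod 43)
3^6 ≡ 41 (mod 43)
3^7 ≡ 37 (mod 43)
3^14 ≡ 36 (mod 43)
3^21 ≡ 42 (mod 43)
3^42 ≡ 1 (mod 43) ✓
The order of 3 is 42, so the subgroup it generates has 42 elements.
The index is φ(43) / ord(3) = 42 / 42 = 1.

1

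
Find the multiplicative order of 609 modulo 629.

144

ord(609) | φ(629) = φ(17·37) = (17−1)·(37−1) = 16·36 = 576 = 2^6 · 3^2.
Divisors of 576: 1, 2, 3, 4, 6, 8, 9, 12, 16, 18, 24, 32, 36, 48, 64, 72, 96, 144, 192, 288, 576.
Evaluate successive powers at the divisors of 576:
609^1 ≡ 609 (mod 629)
609^2 ≡ 400 (mod 629)
609^3 ≡ 177 (mod 629)
609^4 ≡ 234 (mod 629)
609^6 ≡ 508 (mod 629)
609^8 ≡ 33 (mod 629)
609^9 ≡ 598 (mod 629)
609^12 ≡ 174 (mod 629)
609^16 ≡ 460 (mod 629)
609^18 ≡ 332 (mod 629)
609^24 ≡ 84 (mod 629)
609^32 ≡ 256 (mod 629)
609^36 ≡ 149 (mod 629)
609^48 ≡ 137 (mod 629)
609^64 ≡ 120 (mod 629)
609^72 ≡ 186 (mod 629)
609^96 ≡ 528 (mod 629)
609^144 ≡ 1 (mod 629) ✓
So ord_629(609) = 144.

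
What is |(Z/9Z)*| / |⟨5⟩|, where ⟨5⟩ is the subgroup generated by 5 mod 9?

1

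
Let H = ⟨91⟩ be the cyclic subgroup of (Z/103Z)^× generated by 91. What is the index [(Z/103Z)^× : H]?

2

Since 91 ∈ (Z/103Z)^×, its order divides φ(103) = 103 − 1 = 102 = 2 · 3 · 17.
Divisors of 102: 1, 2, 3, 6, 17, 34, 51, 102.
Evaluate successive powers at the divisors of 102:
91^1 ≡ 91
91^2 ≡ 41
91^3 ≡ 23
91^6 ≡ 14
91^17 ≡ 46
91^34 ≡ 56
91^51 ≡ 1
Thus |⟨91⟩| = ord(91) = 51.
[(Z/103Z)^× : ⟨91⟩] = 102/51 = 2.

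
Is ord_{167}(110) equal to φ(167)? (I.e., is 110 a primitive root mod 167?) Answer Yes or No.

Yes

φ(167) = 167 − 1 = 166 = 2 · 83.
It suffices to check that the order of 110 is not a proper divisor of 166: compute 110^(166/q) for q ∈ {2, 83}.
110^83 ≡ 166 (mod 167)  [q = 2: ≢ 1 ✓]
110^2 ≡ 76 (mod 167)  [q = 83: ≢ 1 ✓]
All checks pass, so 110 has order 166 and is a primitive root modulo 167.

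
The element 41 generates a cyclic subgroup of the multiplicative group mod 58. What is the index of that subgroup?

7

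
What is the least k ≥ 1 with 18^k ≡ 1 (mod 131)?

26

The order of 18 must divide φ(131) = 131 − 1 = 130 = 2 · 5 · 13.
Divisors of 130: 1, 2, 5, 10, 13, 26, 65, 130.
Check 18^d mod 131 for each divisor in increasing order:
18^1 ≡ 18 (mod 131)
18^2 ≡ 62 (mod 131)
18^5 ≡ 24 (mod 131)
18^10 ≡ 52 (mod 131)
18^13 ≡ 130 (mod 131)
18^26 ≡ 1 (mod 131) ✓
Therefore the multiplicative order of 18 modulo 131 is 26.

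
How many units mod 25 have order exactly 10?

4

φ(25) = φ(5^2) = 5·(5−1) = 20 = 2^2 · 5.
(Z/25Z)^× is cyclic (|G| = 20); a cyclic group of order m has exactly φ(d) elements of each order d | m, and none otherwise.
10 = 2 · 5 divides 20, and φ(10) = 4.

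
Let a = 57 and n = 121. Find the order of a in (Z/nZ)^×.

110

ord(57) | φ(121) = φ(11^2) = 11·(11−1) = 110 = 2 · 5 · 11.
Divisors of 110: 1, 2, 5, 10, 11, 22, 55, 110.
Check 57^d mod 121 for each divisor in increasing order:
57^1 ≡ 57 (mod 121)
57^2 ≡ 103 (mod 121)
57^5 ≡ 76 (mod 121)
57^10 ≡ 89 (mod 121)
57^11 ≡ 112 (mod 121)
57^22 ≡ 81 (mod 121)
57^55 ≡ 120 (mod 121)
57^110 ≡ 1 (mod 121) ✓
So ord_121(57) = 110.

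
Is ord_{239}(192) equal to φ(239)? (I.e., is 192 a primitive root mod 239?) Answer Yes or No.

φ(239) = 239 − 1 = 238 = 2 · 7 · 17.
192 is a primitive root mod 239 iff 192^(φ(239)/q) ≢ 1 for every prime q | φ(239), i.e. q ∈ {2, 7, 17}.
192^119 ≡ 1 (mod 239)  [q = 2: ≡ 1 ✗]
192^34 ≡ 24 (mod 239)  [q = 7: ≢ 1 ✓]
192^14 ≡ 71 (mod 239)  [q = 17: ≢ 1 ✓]
192^119 ≡ 1 shows ord(192) | 119, strictly less than φ(239); not a primitive root.

No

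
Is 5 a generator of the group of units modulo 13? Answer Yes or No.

No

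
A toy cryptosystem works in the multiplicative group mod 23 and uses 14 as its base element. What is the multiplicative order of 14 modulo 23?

22

Since 14 ∈ (Z/23Z)^×, its order divides φ(23) = 23 − 1 = 22 = 2 · 11.
Divisors of 22: 1, 2, 11, 22.
Check 14^d mod 23 for each divisor in increasing order:
14^1 ≡ 14 (mod 23)
14^2 ≡ 12 (mod 23)
14^11 ≡ 22 (mod 23)
14^22 ≡ 1 (mod 23) ✓
Hence ord(14) = 22.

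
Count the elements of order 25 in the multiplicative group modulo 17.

φ(17) = 17 − 1 = 16 = 2^4.
Since (Z/17Z)^× is cyclic of order 16, the number of elements of order d is φ(d) when d | 16 and 0 otherwise.
Here 16 is not a multiple of 25, so there are no elements of order 25.

0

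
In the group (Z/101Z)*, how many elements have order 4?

2

φ(101) = 101 − 1 = 100 = 2^2 · 5^2.
In a cyclic group of order 100, there are φ(d) elements of order d for each divisor d of 100, and zero for non-divisors.
4 = 2^2 divides 100, and φ(4) = 2.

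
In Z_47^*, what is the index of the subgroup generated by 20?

By Lagrange's theorem, ord_47(20) divides φ(47) = 47 − 1 = 46 = 2 · 23.
Divisors of 46: 1, 2, 23, 46.
Compute 20^d (mod 47) for the divisors d until we hit 1:
20^1 ≡ 20 (mod 47)
20^2 ≡ 24 (mod 47)
20^23 ≡ 46 (mod 47)
20^46 ≡ 1 (mod 47) ✓
The order of 20 is 46, so the subgroup it generates has 46 elements.
Index = |(Z/47Z)^×| / |⟨20⟩| = 46 / 46 = 1.

1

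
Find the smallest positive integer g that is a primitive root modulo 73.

5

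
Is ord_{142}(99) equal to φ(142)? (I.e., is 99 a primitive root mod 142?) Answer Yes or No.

φ(142) = φ(2)·φ(71) = 1·70 = 70 = 2 · 5 · 7.
99 is a primitive root mod 142 iff 99^(φ(142)/q) ≢ 1 for every prime q | φ(142), i.e. q ∈ {2, 5, 7}.
99^35 ≡ 141 (mod 142)  [q = 2: ≢ 1 ✓]
99^14 ≡ 57 (mod 142)  [q = 5: ≢ 1 ✓]
99^10 ≡ 101 (mod 142)  [q = 7: ≢ 1 ✓]
Every test exponent gives a nontrivial residue, hence 99 generates the full group.

Yes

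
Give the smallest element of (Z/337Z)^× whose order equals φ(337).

10

φ(337) = 337 − 1 = 336 = 2^4 · 3 · 7.
Test candidates g = 2, 3, … against the prime factors q ∈ {2, 3, 7} of φ(337): g is a generator iff g^(336/q) ≢ 1 for every such q.
g = 2: 2^168 ≡ 1 — hits 1, so not a primitive root.
g = 3: 3^168 ≡ 1 — hits 1, so not a primitive root.
g = 4: 4^168 ≡ 1 — hits 1, so not a primitive root.
g = 5: 5^168 ≡ 336; 5^112 ≡ 1 — hits 1, so not a primitive root.
g = 6: 6^168 ≡ 1 — hits 1, so not a primitive root.
g = 7: 7^168 ≡ 1 — hits 1, so not a primitive root.
g = 8: 8^168 ≡ 1 — hits 1, so not a primitive root.
g = 9: 9^168 ≡ 1 — hits 1, so not a primitive root.
g = 10: 10^168 ≡ 336; 10^112 ≡ 128; 10^48 ≡ 175 — none is 1, so 10 is a primitive root.
The smallest primitive root modulo 337 is 10.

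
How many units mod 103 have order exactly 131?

0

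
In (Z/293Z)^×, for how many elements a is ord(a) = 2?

1

φ(293) = 293 − 1 = 292 = 2^2 · 73.
(Z/293Z)^× is cyclic (|G| = 292); a cyclic group of order m has exactly φ(d) elements of each order d | m, and none otherwise.
2 | 292, and φ(2) = 2 − 1 = 1.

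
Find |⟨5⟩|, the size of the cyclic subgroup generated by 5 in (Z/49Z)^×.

42

Since 5 ∈ (Z/49Z)^×, its order divides φ(49) = φ(7^2) = 7·(7−1) = 42 = 2 · 3 · 7.
Divisors of 42: 1, 2, 3, 6, 7, 14, 21, 42.
Check 5^d mod 49 for each divisor in increasing order:
5^1 ≡ 5 (mod 49)
5^2 ≡ 25 (mod 49)
5^3 ≡ 27 (mod 49)
5^6 ≡ 43 (mod 49)
5^7 ≡ 19 (mod 49)
5^14 ≡ 18 (mod 49)
5^21 ≡ 48 (mod 49)
5^42 ≡ 1 (mod 49) ✓
Therefore the multiplicative order of 5 modulo 49 is 42.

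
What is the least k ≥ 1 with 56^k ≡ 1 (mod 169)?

ord(56) | φ(169) = φ(13^2) = 13·(13−1) = 156 = 2^2 · 3 · 13.
Divisors of 156: 1, 2, 3, 4, 6, 12, 13, 26, 39, 52, 78, 156.
Check 56^d mod 169 for each divisor in increasing order:
56^1 ≡ 56
56^2 ≡ 94
56^3 ≡ 25
56^4 ≡ 48
56^6 ≡ 118
56^12 ≡ 66
56^13 ≡ 147
56^26 ≡ 146
56^39 ≡ 168
56^52 ≡ 22
56^78 ≡ 1
So ord_169(56) = 78.

78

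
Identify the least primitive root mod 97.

φ(97) = 97 − 1 = 96 = 2^5 · 3.
Test candidates g = 2, 3, … against the prime factors q ∈ {2, 3} of φ(97): g is a generator iff g^(96/q) ≢ 1 for every such q.
g = 2: 2^48 ≡ 1 — hits 1, so not a primitive root.
g = 3: 3^48 ≡ 1 — hits 1, so not a primitive root.
g = 4: 4^48 ≡ 1 — hits 1, so not a primitive root.
g = 5: 5^48 ≡ 96; 5^32 ≡ 35 — none is 1, so 5 is a primitive root.
So 5 is the smallest generator of (Z/97Z)^×.

5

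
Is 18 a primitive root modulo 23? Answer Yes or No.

No

φ(23) = 23 − 1 = 22 = 2 · 11.
Test 18^(22/q) mod 23 for each prime factor q of 22:
18^11 ≡ 1 (mod 23)  [q = 2: ≡ 1 ✗]
18^2 ≡ 2 (mod 23)  [q = 11: ≢ 1 ✓]
Since 18^11 ≡ 1, the order of 18 divides 11 < 22, so 18 is not a primitive root.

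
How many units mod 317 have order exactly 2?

φ(317) = 317 − 1 = 316 = 2^2 · 79.
In a cyclic group of order 316, there are φ(d) elements of order d for each divisor d of 316, and zero for non-divisors.
2 | 316, and φ(2) = 2 − 1 = 1.

1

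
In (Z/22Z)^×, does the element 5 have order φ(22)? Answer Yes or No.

No

φ(22) = φ(2)·φ(11) = 1·10 = 10 = 2 · 5.
5 is a primitive root mod 22 iff 5^(φ(22)/q) ≢ 1 for every prime q | φ(22), i.e. q ∈ {2, 5}.
5^5 ≡ 1 (mod 22)  [q = 2: ≡ 1 ✗]
5^2 ≡ 3 (mod 22)  [q = 5: ≢ 1 ✓]
Since 5^5 ≡ 1, the order of 5 divides 5 < 10, so 5 is not a primitive root.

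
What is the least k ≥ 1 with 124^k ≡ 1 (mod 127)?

63

ord(124) | φ(127) = 127 − 1 = 126 = 2 · 3^2 · 7.
Divisors of 126: 1, 2, 3, 6, 7, 9, 14, 18, 21, 42, 63, 126.
Compute 124^d (mod 127) for the divisors d until we hit 1:
124^1 ≡ 124 (mod 127)
124^2 ≡ 9 (mod 127)
124^3 ≡ 100 (mod 127)
124^6 ≡ 94 (mod 127)
124^7 ≡ 99 (mod 127)
124^9 ≡ 2 (mod 127)
124^14 ≡ 22 (mod 127)
124^18 ≡ 4 (mod 127)
124^21 ≡ 19 (mod 127)
124^42 ≡ 107 (mod 127)
124^63 ≡ 1 (mod 127) ✓
Hence ord(124) = 63.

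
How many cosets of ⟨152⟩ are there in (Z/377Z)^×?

The order of 152 must divide φ(377) = φ(13·29) = (13−1)·(29−1) = 12·28 = 336 = 2^4 · 3 · 7.
Divisors of 336: 1, 2, 3, 4, 6, 7, 8, 12, 14, 16, 21, 24, 28, 42, 48, 56, 84, 112, 168, 336.
Compute 152^d (mod 377) for the divisors d until we hit 1:
152^1 ≡ 152
152^2 ≡ 107
152^3 ≡ 53
152^4 ≡ 139
152^6 ≡ 170
152^7 ≡ 204
152^8 ≡ 94
152^12 ≡ 248
152^14 ≡ 146
152^16 ≡ 165
152^21 ≡ 1
So ord_377(152) = 21, hence |⟨152⟩| = 21.
The index is φ(377) / ord(152) = 336 / 21 = 16.

16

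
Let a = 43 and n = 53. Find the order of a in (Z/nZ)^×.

26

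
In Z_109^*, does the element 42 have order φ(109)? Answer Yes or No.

φ(109) = 109 − 1 = 108 = 2^2 · 3^3.
It suffices to check that the order of 42 is not a proper divisor of 108: compute 42^(108/q) for q ∈ {2, 3}.
42^54 ≡ 108 (mod 109)  [q = 2: ≢ 1 ✓]
42^36 ≡ 45 (mod 109)  [q = 3: ≢ 1 ✓]
Every test exponent gives a nontrivial residue, hence 42 generates the full group.

Yes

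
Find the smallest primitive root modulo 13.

2

φ(13) = 13 − 1 = 12 = 2^2 · 3.
Test candidates g = 2, 3, … against the prime factors q ∈ {2, 3} of φ(13): g is a generator iff g^(12/q) ≢ 1 for every such q.
g = 2: 2^6 ≡ 12; 2^4 ≡ 3 — none is 1, so 2 is a primitive root.
The smallest primitive root modulo 13 is 2.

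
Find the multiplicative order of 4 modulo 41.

10

Since 4 ∈ (Z/41Z)^×, its order divides φ(41) = 41 − 1 = 40 = 2^3 · 5.
Divisors of 40: 1, 2, 4, 5, 8, 10, 20, 40.
Test each divisor d:
4^1 ≡ 4 (mod 41)
4^2 ≡ 16 (mod 41)
4^4 ≡ 10 (mod 41)
4^5 ≡ 40 (mod 41)
4^8 ≡ 18 (mod 41)
4^10 ≡ 1 (mod 41) ✓
Therefore the multiplicative order of 4 modulo 41 is 10.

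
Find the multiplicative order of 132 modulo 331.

By Lagrange's theorem, ord_331(132) divides φ(331) = 331 − 1 = 330 = 2 · 3 · 5 · 11.
Divisors of 330: 1, 2, 3, 5, 6, 10, 11, 15, 22, 30, 33, 55, 66, 110, 165, 330.
Test each divisor d:
132^1 ≡ 132 (mod 331)
132^2 ≡ 212 (mod 331)
132^3 ≡ 180 (mod 331)
132^5 ≡ 95 (mod 331)
132^6 ≡ 293 (mod 331)
132^10 ≡ 88 (mod 331)
132^11 ≡ 31 (mod 331)
132^15 ≡ 85 (mod 331)
132^22 ≡ 299 (mod 331)
132^30 ≡ 274 (mod 331)
132^33 ≡ 1 (mod 331) ✓
So ord_331(132) = 33.

33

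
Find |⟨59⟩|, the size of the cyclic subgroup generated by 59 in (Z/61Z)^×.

60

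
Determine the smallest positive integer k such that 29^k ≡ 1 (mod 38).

18

The order of 29 must divide φ(38) = φ(2)·φ(19) = 1·18 = 18 = 2 · 3^2.
Divisors of 18: 1, 2, 3, 6, 9, 18.
Check 29^d mod 38 for each divisor in increasing order:
29^1 ≡ 29 (mod 38)
29^2 ≡ 5 (mod 38)
29^3 ≡ 31 (mod 38)
29^6 ≡ 11 (mod 38)
29^9 ≡ 37 (mod 38)
29^18 ≡ 1 (mod 38) ✓
Hence ord(29) = 18.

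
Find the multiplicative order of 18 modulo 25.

The order of 18 must divide φ(25) = φ(5^2) = 5·(5−1) = 20 = 2^2 · 5.
Divisors of 20: 1, 2, 4, 5, 10, 20.
Compute 18^d (mod 25) for the divisors d until we hit 1:
18^1 ≡ 18 (mod 25)
18^2 ≡ 24 (mod 25)
18^4 ≡ 1 (mod 25) ✓
The smallest such exponent is 4, so the order of 18 is 4.

4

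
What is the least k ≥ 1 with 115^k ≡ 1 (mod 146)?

72

ord(115) | φ(146) = φ(2)·φ(73) = 1·72 = 72 = 2^3 · 3^2.
Divisors of 72: 1, 2, 3, 4, 6, 8, 9, 12, 18, 24, 36, 72.
Evaluate successive powers at the divisors of 72:
115^1 ≡ 115 (mod 146)
115^2 ≡ 85 (mod 146)
115^3 ≡ 139 (mod 146)
115^4 ≡ 71 (mod 146)
115^6 ≡ 49 (mod 146)
115^8 ≡ 77 (mod 146)
115^9 ≡ 95 (mod 146)
115^12 ≡ 65 (mod 146)
115^18 ≡ 119 (mod 146)
115^24 ≡ 137 (mod 146)
115^36 ≡ 145 (mod 146)
115^72 ≡ 1 (mod 146) ✓
The smallest such exponent is 72, so the order of 115 is 72.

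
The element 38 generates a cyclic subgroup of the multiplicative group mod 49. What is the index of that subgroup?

1

By Lagrange's theorem, ord_49(38) divides φ(49) = φ(7^2) = 7·(7−1) = 42 = 2 · 3 · 7.
Divisors of 42: 1, 2, 3, 6, 7, 14, 21, 42.
Test each divisor d:
38^1 ≡ 38 (mod 49)
38^2 ≡ 23 (mod 49)
38^3 ≡ 41 (mod 49)
38^6 ≡ 15 (mod 49)
38^7 ≡ 31 (mod 49)
38^14 ≡ 30 (mod 49)
38^21 ≡ 48 (mod 49)
38^42 ≡ 1 (mod 49) ✓
Thus |⟨38⟩| = ord(38) = 42.
[(Z/49Z)^× : ⟨38⟩] = 42/42 = 1.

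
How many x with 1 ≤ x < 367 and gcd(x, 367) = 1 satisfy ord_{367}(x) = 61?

φ(367) = 367 − 1 = 366 = 2 · 3 · 61.
(Z/367Z)^× is cyclic (|G| = 366); a cyclic group of order m has exactly φ(d) elements of each order d | m, and none otherwise.
61 | 366, and φ(61) = 61 − 1 = 60.

60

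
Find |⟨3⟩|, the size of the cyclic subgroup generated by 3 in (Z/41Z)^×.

ord(3) | φ(41) = 41 − 1 = 40 = 2^3 · 5.
Divisors of 40: 1, 2, 4, 5, 8, 10, 20, 40.
Test each divisor d:
3^1 ≡ 3 (mod 41)
3^2 ≡ 9 (mod 41)
3^4 ≡ 40 (mod 41)
3^5 ≡ 38 (mod 41)
3^8 ≡ 1 (mod 41) ✓
The smallest such exponent is 8, so the order of 3 is 8.

8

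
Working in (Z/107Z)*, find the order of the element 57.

ord(57) | φ(107) = 107 − 1 = 106 = 2 · 53.
Divisors of 106: 1, 2, 53, 106.
Check 57^d mod 107 for each divisor in increasing order:
57^1 ≡ 57 (mod 107)
57^2 ≡ 39 (mod 107)
57^53 ≡ 1 (mod 107) ✓
Therefore the multiplicative order of 57 modulo 107 is 53.

53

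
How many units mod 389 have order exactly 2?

1

φ(389) = 389 − 1 = 388 = 2^2 · 97.
(Z/389Z)^× is cyclic (|G| = 388); a cyclic group of order m has exactly φ(d) elements of each order d | m, and none otherwise.
2 | 388, and φ(2) = 2 − 1 = 1.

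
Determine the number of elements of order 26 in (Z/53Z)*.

φ(53) = 53 − 1 = 52 = 2^2 · 13.
Since (Z/53Z)^× is cyclic of order 52, the number of elements of order d is φ(d) when d | 52 and 0 otherwise.
26 = 2 · 13 divides 52, and φ(26) = 12.

12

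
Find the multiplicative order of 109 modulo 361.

342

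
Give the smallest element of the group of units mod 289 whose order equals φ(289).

3

φ(289) = φ(17^2) = 17·(17−1) = 272 = 2^4 · 17.
g is a primitive root iff g^(272/q) ≢ 1 (mod 289) for each prime q ∈ {2, 17}.
g = 2: 2^136 ≡ 1 — hits 1, so not a primitive root.
g = 3: 3^136 ≡ 288; 3^16 ≡ 171 — none is 1, so 3 is a primitive root.
Hence the least primitive root of 289 is 3.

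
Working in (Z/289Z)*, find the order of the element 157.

68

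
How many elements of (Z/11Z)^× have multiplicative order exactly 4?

φ(11) = 11 − 1 = 10 = 2 · 5.
(Z/11Z)^× is cyclic (|G| = 10); a cyclic group of order m has exactly φ(d) elements of each order d | m, and none otherwise.
4 does not divide 10, so no element of (Z/11Z)^× has order 4.

0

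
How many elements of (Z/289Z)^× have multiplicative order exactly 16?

8

φ(289) = φ(17^2) = 17·(17−1) = 272 = 2^4 · 17.
Since (Z/289Z)^× is cyclic of order 272, the number of elements of order d is φ(d) when d | 272 and 0 otherwise.
16 = 2^4 divides 272, and φ(16) = 8.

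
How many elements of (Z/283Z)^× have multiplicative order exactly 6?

φ(283) = 283 − 1 = 282 = 2 · 3 · 47.
(Z/283Z)^× is cyclic (|G| = 282); a cyclic group of order m has exactly φ(d) elements of each order d | m, and none otherwise.
6 = 2 · 3 divides 282, and φ(6) = 2.

2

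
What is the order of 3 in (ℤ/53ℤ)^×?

52

The order of 3 must divide φ(53) = 53 − 1 = 52 = 2^2 · 13.
Divisors of 52: 1, 2, 4, 13, 26, 52.
Evaluate successive powers at the divisors of 52:
3^1 ≡ 3
3^2 ≡ 9
3^4 ≡ 28
3^13 ≡ 30
3^26 ≡ 52
3^52 ≡ 1
Hence ord(3) = 52.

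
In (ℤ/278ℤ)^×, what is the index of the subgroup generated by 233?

3

ord(233) | φ(278) = φ(2)·φ(139) = 1·138 = 138 = 2 · 3 · 23.
Divisors of 138: 1, 2, 3, 6, 23, 46, 69, 138.
Check 233^d mod 278 for each divisor in increasing order:
233^1 ≡ 233 (mod 278)
233^2 ≡ 79 (mod 278)
233^3 ≡ 59 (mod 278)
233^6 ≡ 145 (mod 278)
233^23 ≡ 277 (mod 278)
233^46 ≡ 1 (mod 278) ✓
So ord_278(233) = 46, hence |⟨233⟩| = 46.
[(Z/278Z)^× : ⟨233⟩] = 138/46 = 3.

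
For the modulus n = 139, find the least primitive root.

2

φ(139) = 139 − 1 = 138 = 2 · 3 · 23.
g is a primitive root iff g^(138/q) ≢ 1 (mod 139) for each prime q ∈ {2, 3, 23}.
g = 2: 2^69 ≡ 138; 2^46 ≡ 96; 2^6 ≡ 64 — none is 1, so 2 is a primitive root.
Hence the least primitive root of 139 is 2.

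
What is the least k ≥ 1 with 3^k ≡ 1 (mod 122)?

10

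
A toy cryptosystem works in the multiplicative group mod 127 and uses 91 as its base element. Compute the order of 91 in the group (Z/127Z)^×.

126

Since 91 ∈ (Z/127Z)^×, its order divides φ(127) = 127 − 1 = 126 = 2 · 3^2 · 7.
Divisors of 126: 1, 2, 3, 6, 7, 9, 14, 18, 21, 42, 63, 126.
Test each divisor d:
91^1 ≡ 91
91^2 ≡ 26
91^3 ≡ 80
91^6 ≡ 50
91^7 ≡ 105
91^9 ≡ 63
91^14 ≡ 103
91^18 ≡ 32
91^21 ≡ 20
91^42 ≡ 19
91^63 ≡ 126
91^126 ≡ 1
Therefore the multiplicative order of 91 modulo 127 is 126.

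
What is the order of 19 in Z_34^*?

8

The order of 19 must divide φ(34) = φ(2)·φ(17) = 1·16 = 16 = 2^4.
Divisors of 16: 1, 2, 4, 8, 16.
Compute 19^d (mod 34) for the divisors d until we hit 1:
19^1 ≡ 19 (mod 34)
19^2 ≡ 21 (mod 34)
19^4 ≡ 33 (mod 34)
19^8 ≡ 1 (mod 34) ✓
Therefore the multiplicative order of 19 modulo 34 is 8.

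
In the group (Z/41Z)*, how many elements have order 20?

φ(41) = 41 − 1 = 40 = 2^3 · 5.
Since (Z/41Z)^× is cyclic of order 40, the number of elements of order d is φ(d) when d | 40 and 0 otherwise.
20 = 2^2 · 5 divides 40, and φ(20) = 8.

8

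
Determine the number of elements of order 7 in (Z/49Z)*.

6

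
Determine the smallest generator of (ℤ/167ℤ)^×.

5

φ(167) = 167 − 1 = 166 = 2 · 83.
g is a primitive root iff g^(166/q) ≢ 1 (mod 167) for each prime q ∈ {2, 83}.
g = 2: 2^83 ≡ 1 — hits 1, so not a primitive root.
g = 3: 3^83 ≡ 1 — hits 1, so not a primitive root.
g = 4: 4^83 ≡ 1 — hits 1, so not a primitive root.
g = 5: 5^83 ≡ 166; 5^2 ≡ 25 — none is 1, so 5 is a primitive root.
Hence the least primitive root of 167 is 5.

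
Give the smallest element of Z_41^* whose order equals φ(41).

6

φ(41) = 41 − 1 = 40 = 2^3 · 5.
Test candidates g = 2, 3, … against the prime factors q ∈ {2, 5} of φ(41): g is a generator iff g^(40/q) ≢ 1 for every such q.
g = 2: 2^20 ≡ 1 — hits 1, so not a primitive root.
g = 3: 3^20 ≡ 40; 3^8 ≡ 1 — hits 1, so not a primitive root.
g = 4: 4^20 ≡ 1 — hits 1, so not a primitive root.
g = 5: 5^20 ≡ 1 — hits 1, so not a primitive root.
g = 6: 6^20 ≡ 40; 6^8 ≡ 10 — none is 1, so 6 is a primitive root.
The smallest primitive root modulo 41 is 6.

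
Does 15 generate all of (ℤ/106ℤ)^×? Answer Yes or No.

No

φ(106) = φ(2)·φ(53) = 1·52 = 52 = 2^2 · 13.
Test 15^(52/q) mod 106 for each prime factor q of 52:
15^26 ≡ 1 (mod 106)  [q = 2: ≡ 1 ✗]
15^4 ≡ 63 (mod 106)  [q = 13: ≢ 1 ✓]
Since 15^26 ≡ 1, the order of 15 divides 26 < 52, so 15 is not a primitive root.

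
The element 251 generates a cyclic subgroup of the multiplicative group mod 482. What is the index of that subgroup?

8

By Lagrange's theorem, ord_482(251) divides φ(482) = φ(2)·φ(241) = 1·240 = 240 = 2^4 · 3 · 5.
Divisors of 240: 1, 2, 3, 4, 5, 6, 8, 10, 12, 15, 16, 20, 24, 30, 40, 48, 60, 80, 120, 240.
Evaluate successive powers at the divisors of 240:
251^1 ≡ 251 (mod 482)
251^2 ≡ 341 (mod 482)
251^3 ≡ 277 (mod 482)
251^4 ≡ 119 (mod 482)
251^5 ≡ 467 (mod 482)
251^6 ≡ 91 (mod 482)
251^8 ≡ 183 (mod 482)
251^10 ≡ 225 (mod 482)
251^12 ≡ 87 (mod 482)
251^15 ≡ 481 (mod 482)
251^16 ≡ 231 (mod 482)
251^20 ≡ 15 (mod 482)
251^24 ≡ 339 (mod 482)
251^30 ≡ 1 (mod 482) ✓
So ord_482(251) = 30, hence |⟨251⟩| = 30.
Index = |(Z/482Z)^×| / |⟨251⟩| = 240 / 30 = 8.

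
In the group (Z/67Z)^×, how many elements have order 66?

20

φ(67) = 67 − 1 = 66 = 2 · 3 · 11.
(Z/67Z)^× is cyclic (|G| = 66); a cyclic group of order m has exactly φ(d) elements of each order d | m, and none otherwise.
66 = 2 · 3 · 11 divides 66, and φ(66) = 20.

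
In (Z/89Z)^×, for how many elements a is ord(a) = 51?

φ(89) = 89 − 1 = 88 = 2^3 · 11.
Since (Z/89Z)^× is cyclic of order 88, the number of elements of order d is φ(d) when d | 88 and 0 otherwise.
Here 88 is not a multiple of 51, so there are no elements of order 51.

0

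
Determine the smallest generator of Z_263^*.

5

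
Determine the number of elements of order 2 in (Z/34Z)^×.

1

φ(34) = φ(2)·φ(17) = 1·16 = 16 = 2^4.
In a cyclic group of order 16, there are φ(d) elements of order d for each divisor d of 16, and zero for non-divisors.
2 | 16, and φ(2) = 2 − 1 = 1.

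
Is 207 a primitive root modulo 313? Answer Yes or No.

Yes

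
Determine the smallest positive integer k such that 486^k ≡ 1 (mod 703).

Since 486 ∈ (Z/703Z)^×, its order divides φ(703) = φ(19·37) = (19−1)·(37−1) = 18·36 = 648 = 2^3 · 3^4.
Divisors of 648: 1, 2, 3, 4, 6, 8, 9, 12, 18, 24, 27, 36, 54, 72, 81, 108, 162, 216, 324, 648.
Evaluate successive powers at the divisors of 648:
486^1 ≡ 486 (mod 703)
486^2 ≡ 691 (mod 703)
486^3 ≡ 495 (mod 703)
486^4 ≡ 144 (mod 703)
486^6 ≡ 381 (mod 703)
486^8 ≡ 349 (mod 703)
486^9 ≡ 191 (mod 703)
486^12 ≡ 343 (mod 703)
486^18 ≡ 628 (mod 703)
486^24 ≡ 248 (mod 703)
486^27 ≡ 438 (mod 703)
486^36 ≡ 1 (mod 703) ✓
Hence ord(486) = 36.

36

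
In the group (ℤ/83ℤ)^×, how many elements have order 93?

φ(83) = 83 − 1 = 82 = 2 · 41.
In a cyclic group of order 82, there are φ(d) elements of order d for each divisor d of 82, and zero for non-divisors.
93 does not divide 82, so no element of (Z/83Z)^× has order 93.

0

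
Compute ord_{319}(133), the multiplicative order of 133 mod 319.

4

By Lagrange's theorem, ord_319(133) divides φ(319) = φ(11·29) = (11−1)·(29−1) = 10·28 = 280 = 2^3 · 5 · 7.
Divisors of 280: 1, 2, 4, 5, 7, 8, 10, 14, 20, 28, 35, 40, 56, 70, 140, 280.
Compute 133^d (mod 319) for the divisors d until we hit 1:
133^1 ≡ 133 (mod 319)
133^2 ≡ 144 (mod 319)
133^4 ≡ 1 (mod 319) ✓
So ord_319(133) = 4.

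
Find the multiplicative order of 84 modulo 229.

76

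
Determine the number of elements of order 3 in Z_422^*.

2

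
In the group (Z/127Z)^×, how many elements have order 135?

φ(127) = 127 − 1 = 126 = 2 · 3^2 · 7.
(Z/127Z)^× is cyclic (|G| = 126); a cyclic group of order m has exactly φ(d) elements of each order d | m, and none otherwise.
Since 135 ∤ 126, the count is 0.

0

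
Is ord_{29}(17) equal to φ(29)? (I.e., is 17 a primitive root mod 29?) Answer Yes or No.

No

φ(29) = 29 − 1 = 28 = 2^2 · 7.
17 is a primitive root mod 29 iff 17^(φ(29)/q) ≢ 1 for every prime q | φ(29), i.e. q ∈ {2, 7}.
17^14 ≡ 28 (mod 29)  [q = 2: ≢ 1 ✓]
17^4 ≡ 1 (mod 29)  [q = 7: ≡ 1 ✗]
17^4 ≡ 1 shows ord(17) | 4, strictly less than φ(29); not a primitive root.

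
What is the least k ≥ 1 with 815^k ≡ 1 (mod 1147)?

Since 815 ∈ (Z/1147Z)^×, its order divides φ(1147) = φ(31·37) = (31−1)·(37−1) = 30·36 = 1080 = 2^3 · 3^3 · 5.
Divisors of 1080: 1, 2, 3, 4, 5, 6, 8, 9, 10, 12, 15, 18, 20, 24, 27, 30, 36, 40, 45, 54, 60, 72, 90, 108, 120, 135, 180, 216, 270, 360, 540, 1080.
Evaluate successive powers at the divisors of 1080:
815^1 ≡ 815 (mod 1147)
815^2 ≡ 112 (mod 1147)
815^3 ≡ 667 (mod 1147)
815^4 ≡ 1074 (mod 1147)
815^5 ≡ 149 (mod 1147)
815^6 ≡ 1000 (mod 1147)
815^8 ≡ 741 (mod 1147)
815^9 ≡ 593 (mod 1147)
815^10 ≡ 408 (mod 1147)
815^12 ≡ 963 (mod 1147)
815^15 ≡ 1 (mod 1147) ✓
The smallest such exponent is 15, so the order of 815 is 15.

15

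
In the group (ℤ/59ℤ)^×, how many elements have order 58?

28

φ(59) = 59 − 1 = 58 = 2 · 29.
In a cyclic group of order 58, there are φ(d) elements of order d for each divisor d of 58, and zero for non-divisors.
58 = 2 · 29 divides 58, and φ(58) = 28.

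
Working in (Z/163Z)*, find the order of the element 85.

Since 85 ∈ (Z/163Z)^×, its order divides φ(163) = 163 − 1 = 162 = 2 · 3^4.
Divisors of 162: 1, 2, 3, 6, 9, 18, 27, 54, 81, 162.
Check 85^d mod 163 for each divisor in increasing order:
85^1 ≡ 85
85^2 ≡ 53
85^3 ≡ 104
85^6 ≡ 58
85^9 ≡ 1
The smallest such exponent is 9, so the order of 85 is 9.

9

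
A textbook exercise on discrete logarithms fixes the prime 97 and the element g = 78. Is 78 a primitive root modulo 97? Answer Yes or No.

No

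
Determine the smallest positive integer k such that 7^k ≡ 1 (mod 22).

10

By Lagrange's theorem, ord_22(7) divides φ(22) = φ(2)·φ(11) = 1·10 = 10 = 2 · 5.
Divisors of 10: 1, 2, 5, 10.
Compute 7^d (mod 22) for the divisors d until we hit 1:
7^1 ≡ 7
7^2 ≡ 5
7^5 ≡ 21
7^10 ≡ 1
So ord_22(7) = 10.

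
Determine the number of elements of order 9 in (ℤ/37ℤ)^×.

φ(37) = 37 − 1 = 36 = 2^2 · 3^2.
In a cyclic group of order 36, there are φ(d) elements of order d for each divisor d of 36, and zero for non-divisors.
9 = 3^2 divides 36, and φ(9) = 6.

6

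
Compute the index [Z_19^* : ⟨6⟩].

Since 6 ∈ (Z/19Z)^×, its order divides φ(19) = 19 − 1 = 18 = 2 · 3^2.
Divisors of 18: 1, 2, 3, 6, 9, 18.
Evaluate successive powers at the divisors of 18:
6^1 ≡ 6 (mod 19)
6^2 ≡ 17 (mod 19)
6^3 ≡ 7 (mod 19)
6^6 ≡ 11 (mod 19)
6^9 ≡ 1 (mod 19) ✓
The order of 6 is 9, so the subgroup it generates has 9 elements.
The index is φ(19) / ord(6) = 18 / 9 = 2.

2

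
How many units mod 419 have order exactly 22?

10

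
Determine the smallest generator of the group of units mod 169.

φ(169) = φ(13^2) = 13·(13−1) = 156 = 2^2 · 3 · 13.
Test candidates g = 2, 3, … against the prime factors q ∈ {2, 3, 13} of φ(169): g is a generator iff g^(156/q) ≢ 1 for every such q.
g = 2: 2^78 ≡ 168; 2^52 ≡ 146; 2^12 ≡ 40 — none is 1, so 2 is a primitive root.
The smallest primitive root modulo 169 is 2.

2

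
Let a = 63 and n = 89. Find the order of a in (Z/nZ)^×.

88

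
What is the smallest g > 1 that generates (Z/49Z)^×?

φ(49) = φ(7^2) = 7·(7−1) = 42 = 2 · 3 · 7.
g is a primitive root iff g^(42/q) ≢ 1 (mod 49) for each prime q ∈ {2, 3, 7}.
g = 2: 2^21 ≡ 1 — hits 1, so not a primitive root.
g = 3: 3^21 ≡ 48; 3^14 ≡ 30; 3^6 ≡ 43 — none is 1, so 3 is a primitive root.
Hence the least primitive root of 49 is 3.

3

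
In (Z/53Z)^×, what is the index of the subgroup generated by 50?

By Lagrange's theorem, ord_53(50) divides φ(53) = 53 − 1 = 52 = 2^2 · 13.
Divisors of 52: 1, 2, 4, 13, 26, 52.
Compute 50^d (mod 53) for the divisors d until we hit 1:
50^1 ≡ 50
50^2 ≡ 9
50^4 ≡ 28
50^13 ≡ 23
50^26 ≡ 52
50^52 ≡ 1
So ord_53(50) = 52, hence |⟨50⟩| = 52.
The index is φ(53) / ord(50) = 52 / 52 = 1.

1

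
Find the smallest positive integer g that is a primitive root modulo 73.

5

φ(73) = 73 − 1 = 72 = 2^3 · 3^2.
Test candidates g = 2, 3, … against the prime factors q ∈ {2, 3} of φ(73): g is a generator iff g^(72/q) ≢ 1 for every such q.
g = 2: 2^36 ≡ 1 — hits 1, so not a primitive root.
g = 3: 3^36 ≡ 1 — hits 1, so not a primitive root.
g = 4: 4^36 ≡ 1 — hits 1, so not a primitive root.
g = 5: 5^36 ≡ 72; 5^24 ≡ 8 — none is 1, so 5 is a primitive root.
The smallest primitive root modulo 73 is 5.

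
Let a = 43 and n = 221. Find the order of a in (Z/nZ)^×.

24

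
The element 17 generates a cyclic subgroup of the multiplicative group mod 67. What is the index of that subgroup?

By Lagrange's theorem, ord_67(17) divides φ(67) = 67 − 1 = 66 = 2 · 3 · 11.
Divisors of 66: 1, 2, 3, 6, 11, 22, 33, 66.
Compute 17^d (mod 67) for the divisors d until we hit 1:
17^1 ≡ 17 (mod 67)
17^2 ≡ 21 (mod 67)
17^3 ≡ 22 (mod 67)
17^6 ≡ 15 (mod 67)
17^11 ≡ 29 (mod 67)
17^22 ≡ 37 (mod 67)
17^33 ≡ 1 (mod 67) ✓
The order of 17 is 33, so the subgroup it generates has 33 elements.
Index = |(Z/67Z)^×| / |⟨17⟩| = 66 / 33 = 2.

2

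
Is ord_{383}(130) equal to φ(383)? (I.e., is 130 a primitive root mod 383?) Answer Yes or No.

φ(383) = 383 − 1 = 382 = 2 · 191.
An element g generates (Z/383Z)^× iff g^(382/q) ≢ 1 (mod 383) for each prime q ∈ {2, 191}.
130^191 ≡ 1 (mod 383)  [q = 2: ≡ 1 ✗]
130^2 ≡ 48 (mod 383)  [q = 191: ≢ 1 ✓]
Since 130^191 ≡ 1, the order of 130 divides 191 < 382, so 130 is not a primitive root.

No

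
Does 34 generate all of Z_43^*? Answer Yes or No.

φ(43) = 43 − 1 = 42 = 2 · 3 · 7.
It suffices to check that the order of 34 is not a proper divisor of 42: compute 34^(42/q) for q ∈ {2, 3, 7}.
34^21 ≡ 42 (mod 43)  [q = 2: ≢ 1 ✓]
34^14 ≡ 6 (mod 43)  [q = 3: ≢ 1 ✓]
34^6 ≡ 4 (mod 43)  [q = 7: ≢ 1 ✓]
None equal 1, so ord_43(34) = 42: 34 is a primitive root.

Yes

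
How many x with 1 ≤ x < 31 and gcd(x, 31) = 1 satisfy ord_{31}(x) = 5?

φ(31) = 31 − 1 = 30 = 2 · 3 · 5.
In a cyclic group of order 30, there are φ(d) elements of order d for each divisor d of 30, and zero for non-divisors.
5 | 30, and φ(5) = 5 − 1 = 4.

4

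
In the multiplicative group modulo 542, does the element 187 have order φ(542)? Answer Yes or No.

φ(542) = φ(2)·φ(271) = 1·270 = 270 = 2 · 3^3 · 5.
An element g generates (Z/542Z)^× iff g^(270/q) ≢ 1 (mod 542) for each prime q ∈ {2, 3, 5}.
187^135 ≡ 1 (mod 542)  [q = 2: ≡ 1 ✗]
187^90 ≡ 1 (mod 542)  [q = 3: ≡ 1 ✗]
187^54 ≡ 371 (mod 542)  [q = 5: ≢ 1 ✓]
187^135 ≡ 1 shows ord(187) | 135, strictly less than φ(542); not a primitive root.

No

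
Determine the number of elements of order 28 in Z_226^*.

12

φ(226) = φ(2)·φ(113) = 1·112 = 112 = 2^4 · 7.
(Z/226Z)^× is cyclic (|G| = 112); a cyclic group of order m has exactly φ(d) elements of each order d | m, and none otherwise.
28 = 2^2 · 7 divides 112, and φ(28) = 12.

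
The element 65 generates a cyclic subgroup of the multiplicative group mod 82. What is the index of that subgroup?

ord(65) | φ(82) = φ(2)·φ(41) = 1·40 = 40 = 2^3 · 5.
Divisors of 40: 1, 2, 4, 5, 8, 10, 20, 40.
Check 65^d mod 82 for each divisor in increasing order:
65^1 ≡ 65
65^2 ≡ 43
65^4 ≡ 45
65^5 ≡ 55
65^8 ≡ 57
65^10 ≡ 73
65^20 ≡ 81
65^40 ≡ 1
Thus |⟨65⟩| = ord(65) = 40.
Index = |(Z/82Z)^×| / |⟨65⟩| = 40 / 40 = 1.

1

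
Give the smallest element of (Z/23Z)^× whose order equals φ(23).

5

φ(23) = 23 − 1 = 22 = 2 · 11.
g is a primitive root iff g^(22/q) ≢ 1 (mod 23) for each prime q ∈ {2, 11}.
g = 2: 2^11 ≡ 1 — hits 1, so not a primitive root.
g = 3: 3^11 ≡ 1 — hits 1, so not a primitive root.
g = 4: 4^11 ≡ 1 — hits 1, so not a primitive root.
g = 5: 5^11 ≡ 22; 5^2 ≡ 2 — none is 1, so 5 is a primitive root.
So 5 is the smallest generator of (Z/23Z)^×.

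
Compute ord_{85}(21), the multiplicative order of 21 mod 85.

The order of 21 must divide φ(85) = φ(5·17) = (5−1)·(17−1) = 4·16 = 64 = 2^6.
Divisors of 64: 1, 2, 4, 8, 16, 32, 64.
Check 21^d mod 85 for each divisor in increasing order:
21^1 ≡ 21
21^2 ≡ 16
21^4 ≡ 1
Therefore the multiplicative order of 21 modulo 85 is 4.

4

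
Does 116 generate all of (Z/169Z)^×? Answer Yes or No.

φ(169) = φ(13^2) = 13·(13−1) = 156 = 2^2 · 3 · 13.
116 is a primitive root mod 169 iff 116^(φ(169)/q) ≢ 1 for every prime q | φ(169), i.e. q ∈ {2, 3, 13}.
116^78 ≡ 1 (mod 169)  [q = 2: ≡ 1 ✗]
116^52 ≡ 1 (mod 169)  [q = 3: ≡ 1 ✗]
116^12 ≡ 118 (mod 169)  [q = 13: ≢ 1 ✓]
116^78 ≡ 1 shows ord(116) | 78, strictly less than φ(169); not a primitive root.

No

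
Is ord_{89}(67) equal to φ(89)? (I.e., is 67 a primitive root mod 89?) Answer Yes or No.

No

φ(89) = 89 − 1 = 88 = 2^3 · 11.
It suffices to check that the order of 67 is not a proper divisor of 88: compute 67^(88/q) for q ∈ {2, 11}.
67^44 ≡ 1 (mod 89)  [q = 2: ≡ 1 ✗]
67^8 ≡ 64 (mod 89)  [q = 11: ≢ 1 ✓]
Since 67^44 ≡ 1, the order of 67 divides 44 < 88, so 67 is not a primitive root.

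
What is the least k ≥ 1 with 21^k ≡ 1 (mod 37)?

18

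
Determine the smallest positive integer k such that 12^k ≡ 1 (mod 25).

20

ord(12) | φ(25) = φ(5^2) = 5·(5−1) = 20 = 2^2 · 5.
Divisors of 20: 1, 2, 4, 5, 10, 20.
Test each divisor d:
12^1 ≡ 12
12^2 ≡ 19
12^4 ≡ 11
12^5 ≡ 7
12^10 ≡ 24
12^20 ≡ 1
Therefore the multiplicative order of 12 modulo 25 is 20.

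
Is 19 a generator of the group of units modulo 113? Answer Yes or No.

Yes

φ(113) = 113 − 1 = 112 = 2^4 · 7.
An element g generates (Z/113Z)^× iff g^(112/q) ≢ 1 (mod 113) for each prime q ∈ {2, 7}.
19^56 ≡ 112 (mod 113)  [q = 2: ≢ 1 ✓]
19^16 ≡ 49 (mod 113)  [q = 7: ≢ 1 ✓]
All checks pass, so 19 has order 112 and is a primitive root modulo 113.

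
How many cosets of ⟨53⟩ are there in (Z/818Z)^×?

Since 53 ∈ (Z/818Z)^×, its order divides φ(818) = φ(2)·φ(409) = 1·408 = 408 = 2^3 · 3 · 17.
Divisors of 408: 1, 2, 3, 4, 6, 8, 12, 17, 24, 34, 51, 68, 102, 136, 204, 408.
Compute 53^d (mod 818) for the divisors d until we hit 1:
53^1 ≡ 53
53^2 ≡ 355
53^3 ≡ 1
The order of 53 is 3, so the subgroup it generates has 3 elements.
The index is φ(818) / ord(53) = 408 / 3 = 136.

136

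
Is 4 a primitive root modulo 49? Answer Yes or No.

φ(49) = φ(7^2) = 7·(7−1) = 42 = 2 · 3 · 7.
Test 4^(42/q) mod 49 for each prime factor q of 42:
4^21 ≡ 1 (mod 49)  [q = 2: ≡ 1 ✗]
4^14 ≡ 30 (mod 49)  [q = 3: ≢ 1 ✓]
4^6 ≡ 29 (mod 49)  [q = 7: ≢ 1 ✓]
4^21 ≡ 1 shows ord(4) | 21, strictly less than φ(49); not a primitive root.

No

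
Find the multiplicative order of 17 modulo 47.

The order of 17 must divide φ(47) = 47 − 1 = 46 = 2 · 23.
Divisors of 46: 1, 2, 23, 46.
Compute 17^d (mod 47) for the divisors d until we hit 1:
17^1 ≡ 17 (mod 47)
17^2 ≡ 7 (mod 47)
17^23 ≡ 1 (mod 47) ✓
Hence ord(17) = 23.

23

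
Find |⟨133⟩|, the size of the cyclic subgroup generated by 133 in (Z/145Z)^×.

By Lagrange's theorem, ord_145(133) divides φ(145) = φ(5·29) = (5−1)·(29−1) = 4·28 = 112 = 2^4 · 7.
Divisors of 112: 1, 2, 4, 7, 8, 14, 16, 28, 56, 112.
Check 133^d mod 145 for each divisor in increasing order:
133^1 ≡ 133 (mod 145)
133^2 ≡ 144 (mod 145)
133^4 ≡ 1 (mod 145) ✓
The smallest such exponent is 4, so the order of 133 is 4.

4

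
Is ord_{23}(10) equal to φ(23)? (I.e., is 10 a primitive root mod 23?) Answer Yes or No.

Yes

φ(23) = 23 − 1 = 22 = 2 · 11.
An element g generates (Z/23Z)^× iff g^(22/q) ≢ 1 (mod 23) for each prime q ∈ {2, 11}.
10^11 ≡ 22 (mod 23)  [q = 2: ≢ 1 ✓]
10^2 ≡ 8 (mod 23)  [q = 11: ≢ 1 ✓]
Every test exponent gives a nontrivial residue, hence 10 generates the full group.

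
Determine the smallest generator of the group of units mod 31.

φ(31) = 31 − 1 = 30 = 2 · 3 · 5.
Test candidates g = 2, 3, … against the prime factors q ∈ {2, 3, 5} of φ(31): g is a generator iff g^(30/q) ≢ 1 for every such q.
g = 2: 2^15 ≡ 1 — hits 1, so not a primitive root.
g = 3: 3^15 ≡ 30; 3^10 ≡ 25; 3^6 ≡ 16 — none is 1, so 3 is a primitive root.
The smallest primitive root modulo 31 is 3.

3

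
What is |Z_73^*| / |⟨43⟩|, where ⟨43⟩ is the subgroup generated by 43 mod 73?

3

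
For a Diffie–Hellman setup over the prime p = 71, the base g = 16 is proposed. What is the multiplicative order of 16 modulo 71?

35

The order of 16 must divide φ(71) = 71 − 1 = 70 = 2 · 5 · 7.
Divisors of 70: 1, 2, 5, 7, 10, 14, 35, 70.
Check 16^d mod 71 for each divisor in increasing order:
16^1 ≡ 16 (mod 71)
16^2 ≡ 43 (mod 71)
16^5 ≡ 48 (mod 71)
16^7 ≡ 5 (mod 71)
16^10 ≡ 32 (mod 71)
16^14 ≡ 25 (mod 71)
16^35 ≡ 1 (mod 71) ✓
Hence ord(16) = 35.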